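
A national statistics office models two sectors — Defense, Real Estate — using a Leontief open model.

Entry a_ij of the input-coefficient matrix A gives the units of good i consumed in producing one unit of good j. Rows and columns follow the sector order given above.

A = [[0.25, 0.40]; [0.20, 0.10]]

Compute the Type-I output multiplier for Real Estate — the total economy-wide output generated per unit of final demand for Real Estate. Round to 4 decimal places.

I − A =
  [   0.75    -0.40]
  [  -0.20     0.90]
det(I−A) = (0.75)(0.90) − (-0.40)(-0.20) = 0.5950
adj(I−A) = [[0.90, 0.40], [0.20, 0.75]]
(I − A)⁻¹ = adj(I−A) / det(I−A) ≈
  [   1.51261     0.67227]
  [   0.33613     1.26050]
The output multiplier for sector j is the column-j sum of the Leontief inverse (I − A)⁻¹ = adj(I−A) / det(I−A).
Column R of adj(I−A): (0.40, 0.75); det(I−A) = 0.5950.
m_R = (0.40 + 0.75) / 0.5950 = 1.15 / 0.5950 ≈ 1.9328.

m_R = 1.9328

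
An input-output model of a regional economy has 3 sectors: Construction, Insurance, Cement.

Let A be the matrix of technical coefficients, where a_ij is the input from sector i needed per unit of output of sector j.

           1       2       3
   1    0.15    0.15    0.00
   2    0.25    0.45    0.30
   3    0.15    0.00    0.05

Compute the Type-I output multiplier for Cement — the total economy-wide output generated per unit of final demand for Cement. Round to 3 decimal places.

I − A =
  [   0.85    -0.15     0.00]
  [  -0.25     0.55    -0.30]
  [  -0.15     0.00     0.95]
Cofactors of I−A, C_ij = (−1)^(i+j)·(minor ij) (rows/columns in the sector order above):
  C_11 = (0.55)(0.95) − (-0.30)(0.00) = 0.5225
  C_12 = −[(-0.25)(0.95) − (-0.30)(-0.15)] = 0.2825
  C_13 = (-0.25)(0.00) − (0.55)(-0.15) = 0.0825
  C_21 = −[(-0.15)(0.95) − (0.00)(0.00)] = 0.1425
  C_22 = (0.85)(0.95) − (0.00)(-0.15) = 0.8075
  C_23 = −[(0.85)(0.00) − (-0.15)(-0.15)] = 0.0225
  C_31 = (-0.15)(-0.30) − (0.00)(0.55) = 0.0450
  C_32 = −[(0.85)(-0.30) − (0.00)(-0.25)] = 0.2550
  C_33 = (0.85)(0.55) − (-0.15)(-0.25) = 0.4300
det(I−A) = Σ_j (I−A)_1j·C_1j = (0.85)(0.5225) + (-0.15)(0.2825) + (0.00)(0.0825) = 0.40175
adj(I−A) = Cᵀ =
  [ 0.5225   0.1425   0.0450]
  [ 0.2825   0.8075   0.2550]
  [ 0.0825   0.0225   0.4300]
(I − A)⁻¹ = adj(I−A) / det(I−A) ≈
  [   1.3006     0.3547     0.1120]
  [   0.7032     2.0100     0.6347]
  [   0.2054     0.0560     1.0703]
The output multiplier for sector j is the column-j sum of the Leontief inverse (I − A)⁻¹ = adj(I−A) / det(I−A).
Column 3 of adj(I−A): (0.0450, 0.2550, 0.4300); det(I−A) = 0.40175.
m_3 = (0.0450 + 0.2550 + 0.4300) / 0.40175 = 0.73 / 0.40175 ≈ 1.817.

m_3 = 1.817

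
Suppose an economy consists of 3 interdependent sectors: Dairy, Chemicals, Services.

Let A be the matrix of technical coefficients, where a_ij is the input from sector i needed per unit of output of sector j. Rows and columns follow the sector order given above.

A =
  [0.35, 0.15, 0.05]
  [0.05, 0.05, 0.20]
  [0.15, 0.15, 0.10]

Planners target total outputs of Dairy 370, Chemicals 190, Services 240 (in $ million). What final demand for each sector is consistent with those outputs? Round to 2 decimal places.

I − A =
  [   0.65    -0.15    -0.05]
  [  -0.05     0.95    -0.20]
  [  -0.15    -0.15     0.90]
d = (I − A) x:
  d_D = (+0.65)·370 + (-0.15)·190 + (-0.05)·240 = 200.00
  d_C = (-0.05)·370 + (+0.95)·190 + (-0.20)·240 = 114.00
  d_S = (-0.15)·370 + (-0.15)·190 + (+0.90)·240 = 132.00

d_D = 200.00, d_C = 114.00, d_S = 132.00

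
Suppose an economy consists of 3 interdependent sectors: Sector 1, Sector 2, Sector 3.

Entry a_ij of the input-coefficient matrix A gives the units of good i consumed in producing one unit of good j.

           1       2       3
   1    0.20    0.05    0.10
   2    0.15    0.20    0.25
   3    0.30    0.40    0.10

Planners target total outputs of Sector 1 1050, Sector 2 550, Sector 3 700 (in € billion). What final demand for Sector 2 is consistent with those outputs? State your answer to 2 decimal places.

d_2 = 107.50

I − A =
  [   0.80    -0.05    -0.10]
  [  -0.15     0.80    -0.25]
  [  -0.30    -0.40     0.90]
d = (I − A) x:
  d_1 = (+0.80)·1050 + (-0.05)·550 + (-0.10)·700 = 742.50
  d_2 = (-0.15)·1050 + (+0.80)·550 + (-0.25)·700 = 107.50
  d_3 = (-0.30)·1050 + (-0.40)·550 + (+0.90)·700 = 95.00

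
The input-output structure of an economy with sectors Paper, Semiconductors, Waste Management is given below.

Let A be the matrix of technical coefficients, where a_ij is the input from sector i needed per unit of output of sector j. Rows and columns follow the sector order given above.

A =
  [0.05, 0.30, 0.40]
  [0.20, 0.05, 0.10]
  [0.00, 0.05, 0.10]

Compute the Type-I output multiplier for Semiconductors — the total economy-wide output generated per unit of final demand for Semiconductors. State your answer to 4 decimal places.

I − A =
  [   0.95    -0.30    -0.40]
  [  -0.20     0.95    -0.10]
  [   0.00    -0.05     0.90]
Cofactors of I−A, C_ij = (−1)^(i+j)·(minor ij) (rows/columns in the sector order above):
  C_11 = (0.95)(0.90) − (-0.10)(-0.05) = 0.8500
  C_12 = −[(-0.20)(0.90) − (-0.10)(0.00)] = 0.1800
  C_13 = (-0.20)(-0.05) − (0.95)(0.00) = 0.0100
  C_21 = −[(-0.30)(0.90) − (-0.40)(-0.05)] = 0.2900
  C_22 = (0.95)(0.90) − (-0.40)(0.00) = 0.8550
  C_23 = −[(0.95)(-0.05) − (-0.30)(0.00)] = 0.0475
  C_31 = (-0.30)(-0.10) − (-0.40)(0.95) = 0.4100
  C_32 = −[(0.95)(-0.10) − (-0.40)(-0.20)] = 0.1750
  C_33 = (0.95)(0.95) − (-0.30)(-0.20) = 0.8425
det(I−A) = Σ_j (I−A)_1j·C_1j = (0.95)(0.8500) + (-0.30)(0.1800) + (-0.40)(0.0100) = 0.7495
adj(I−A) = Cᵀ =
  [ 0.8500   0.2900   0.4100]
  [ 0.1800   0.8550   0.1750]
  [ 0.0100   0.0475   0.8425]
(I − A)⁻¹ = adj(I−A) / det(I−A) ≈
  [   1.13409     0.38692     0.54703]
  [   0.24016     1.14076     0.23349]
  [   0.01334     0.06338     1.12408]
The output multiplier for sector j is the column-j sum of the Leontief inverse (I − A)⁻¹ = adj(I−A) / det(I−A).
Column 2 of adj(I−A): (0.2900, 0.8550, 0.0475); det(I−A) = 0.7495.
m_2 = (0.2900 + 0.8550 + 0.0475) / 0.7495 = 1.1925 / 0.7495 ≈ 1.5911.

m_2 = 1.5911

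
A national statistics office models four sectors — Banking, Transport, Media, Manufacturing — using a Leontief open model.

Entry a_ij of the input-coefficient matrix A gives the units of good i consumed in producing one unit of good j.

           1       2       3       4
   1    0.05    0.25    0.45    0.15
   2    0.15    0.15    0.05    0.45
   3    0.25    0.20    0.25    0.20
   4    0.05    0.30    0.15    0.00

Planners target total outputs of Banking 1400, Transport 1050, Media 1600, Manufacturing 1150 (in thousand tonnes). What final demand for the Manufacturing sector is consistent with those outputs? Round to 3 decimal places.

d_4 = 525.000

I − A =
  [   0.95    -0.25    -0.45    -0.15]
  [  -0.15     0.85    -0.05    -0.45]
  [  -0.25    -0.20     0.75    -0.20]
  [  -0.05    -0.30    -0.15     1.00]
d = (I − A) x:
  d_1 = (+0.95)·1400 + (-0.25)·1050 + (-0.45)·1600 + (-0.15)·1150 = 175.000
  d_2 = (-0.15)·1400 + (+0.85)·1050 + (-0.05)·1600 + (-0.45)·1150 = 85.000
  d_3 = (-0.25)·1400 + (-0.20)·1050 + (+0.75)·1600 + (-0.20)·1150 = 410.000
  d_4 = (-0.05)·1400 + (-0.30)·1050 + (-0.15)·1600 + (+1.00)·1150 = 525.000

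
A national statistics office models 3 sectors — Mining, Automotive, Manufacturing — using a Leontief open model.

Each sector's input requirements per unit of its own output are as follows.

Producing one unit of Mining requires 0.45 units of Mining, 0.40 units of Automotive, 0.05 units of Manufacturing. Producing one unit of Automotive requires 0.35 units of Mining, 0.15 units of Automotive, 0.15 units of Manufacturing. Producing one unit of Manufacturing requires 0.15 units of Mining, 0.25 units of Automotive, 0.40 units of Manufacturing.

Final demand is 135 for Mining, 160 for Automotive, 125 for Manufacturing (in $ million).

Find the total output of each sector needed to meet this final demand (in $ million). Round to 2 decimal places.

x_1 = 818.98, x_2 = 706.97, x_3 = 453.32

I − A =
  [   0.55    -0.35    -0.15]
  [  -0.40     0.85    -0.25]
  [  -0.05    -0.15     0.60]
Cofactors of I−A, C_ij = (−1)^(i+j)·(minor ij) (rows/columns in the sector order above):
  C_11 = (0.85)(0.60) − (-0.25)(-0.15) = 0.4725
  C_12 = −[(-0.40)(0.60) − (-0.25)(-0.05)] = 0.2525
  C_13 = (-0.40)(-0.15) − (0.85)(-0.05) = 0.1025
  C_21 = −[(-0.35)(0.60) − (-0.15)(-0.15)] = 0.2325
  C_22 = (0.55)(0.60) − (-0.15)(-0.05) = 0.3225
  C_23 = −[(0.55)(-0.15) − (-0.35)(-0.05)] = 0.1000
  C_31 = (-0.35)(-0.25) − (-0.15)(0.85) = 0.2150
  C_32 = −[(0.55)(-0.25) − (-0.15)(-0.40)] = 0.1975
  C_33 = (0.55)(0.85) − (-0.35)(-0.40) = 0.3275
det(I−A) = Σ_j (I−A)_1j·C_1j = (0.55)(0.4725) + (-0.35)(0.2525) + (-0.15)(0.1025) = 0.156125
adj(I−A) = Cᵀ =
  [ 0.4725   0.2325   0.2150]
  [ 0.2525   0.3225   0.1975]
  [ 0.1025   0.1000   0.3275]
(I − A)⁻¹ = adj(I−A) / det(I−A) ≈
  [   3.0264     1.4892     1.3771]
  [   1.6173     2.0657     1.2650]
  [   0.6565     0.6405     2.0977]
x = (I − A)⁻¹ d = adj(I−A)·d / det(I−A), with det(I−A) = 0.156125:
  x_1 = (0.4725·135 + 0.2325·160 + 0.2150·125) / 0.156125 = 127.8625 / 0.156125 ≈ 818.98
  x_2 = (0.2525·135 + 0.3225·160 + 0.1975·125) / 0.156125 = 110.375 / 0.156125 ≈ 706.97
  x_3 = (0.1025·135 + 0.1000·160 + 0.3275·125) / 0.156125 = 70.775 / 0.156125 ≈ 453.32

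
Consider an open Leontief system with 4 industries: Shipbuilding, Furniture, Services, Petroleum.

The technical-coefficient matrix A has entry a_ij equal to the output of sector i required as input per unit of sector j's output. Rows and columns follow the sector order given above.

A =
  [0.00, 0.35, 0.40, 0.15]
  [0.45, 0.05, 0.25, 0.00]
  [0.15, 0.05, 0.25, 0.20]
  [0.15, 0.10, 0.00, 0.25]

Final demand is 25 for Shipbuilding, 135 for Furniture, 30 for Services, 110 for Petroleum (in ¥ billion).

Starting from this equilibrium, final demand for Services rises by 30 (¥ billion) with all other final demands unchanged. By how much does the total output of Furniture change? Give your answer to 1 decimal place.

I − A =
  [   1.00    -0.35    -0.40    -0.15]
  [  -0.45     0.95    -0.25     0.00]
  [  -0.15    -0.05     0.75    -0.20]
  [  -0.15    -0.10     0.00     0.75]
Compute the cofactors C_ij = (−1)^(i+j)·(3×3 minor ij) of I−A; the adjugate is their transpose:
adj(I−A) = Cᵀ =
  [ 0.520000   0.231125   0.354375   0.198500]
  [ 0.288750   0.488625   0.316875   0.142250]
  [ 0.161250   0.108500   0.566250   0.183250]
  [ 0.142500   0.111375   0.113125   0.502750]
det(I−A) = Σ_j (I−A)_1j·C_1j = (1.00)(0.520000) + (-0.35)(0.288750) + (-0.40)(0.161250) + (-0.15)(0.142500) = 0.3330625
(I − A)⁻¹ = adj(I−A) / det(I−A) ≈
  [   1.5613     0.6939     1.0640     0.5960]
  [   0.8670     1.4671     0.9514     0.4271]
  [   0.4841     0.3258     1.7001     0.5502]
  [   0.4278     0.3344     0.3397     1.5095]
Δx = (I − A)⁻¹ Δd with Δd having +30 in the Services component and 0 elsewhere.
So Δx_2 = L_23 · (+30), where L_23 = adj(I−A)_23 / det(I−A) = 0.316875 / 0.3330625.
Δx_2 = 0.316875 × (+30) / 0.3330625 = 9.50625 / 0.3330625 ≈ 28.5.

Δx_2 = 28.5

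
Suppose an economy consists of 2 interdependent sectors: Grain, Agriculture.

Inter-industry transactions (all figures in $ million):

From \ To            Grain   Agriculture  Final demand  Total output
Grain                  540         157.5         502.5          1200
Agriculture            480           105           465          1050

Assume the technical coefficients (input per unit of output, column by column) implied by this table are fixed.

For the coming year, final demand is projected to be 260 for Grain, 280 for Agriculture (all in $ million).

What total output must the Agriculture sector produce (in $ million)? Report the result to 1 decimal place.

Technical coefficients a_ij = z_ij / X_j:
  a_GG = 540/1200 = 0.45, a_AG = 480/1200 = 0.40
  a_GA = 157.5/1050 = 0.15, a_AA = 105/1050 = 0.10
I − A =
  [   0.55    -0.15]
  [  -0.40     0.90]
det(I−A) = (0.55)(0.90) − (-0.15)(-0.40) = 0.4350
adj(I−A) = [[0.90, 0.15], [0.40, 0.55]]
(I − A)⁻¹ = adj(I−A) / det(I−A) ≈
  [   2.0690     0.3448]
  [   0.9195     1.2644]
x = (I − A)⁻¹ d = adj(I−A)·d / det(I−A), with det(I−A) = 0.4350:
  x_G = (0.90·260 + 0.15·280) / 0.4350 = 276.00 / 0.4350 ≈ 634.5
  x_A = (0.40·260 + 0.55·280) / 0.4350 = 258.00 / 0.4350 ≈ 593.1

x_A = 593.1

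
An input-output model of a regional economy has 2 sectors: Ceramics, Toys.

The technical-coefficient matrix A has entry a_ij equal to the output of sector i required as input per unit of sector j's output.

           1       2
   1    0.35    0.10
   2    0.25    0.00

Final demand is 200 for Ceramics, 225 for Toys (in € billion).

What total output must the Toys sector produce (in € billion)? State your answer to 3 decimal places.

I − A =
  [   0.65    -0.10]
  [  -0.25     1.00]
det(I−A) = (0.65)(1.00) − (-0.10)(-0.25) = 0.6250
adj(I−A) = [[1.00, 0.10], [0.25, 0.65]]
(I − A)⁻¹ = adj(I−A) / det(I−A) ≈
  [   1.6000     0.1600]
  [   0.4000     1.0400]
x = (I − A)⁻¹ d = adj(I−A)·d / det(I−A), with det(I−A) = 0.6250:
  x_1 = (1.00·200 + 0.10·225) / 0.6250 = 222.50 / 0.6250 = 356.000
  x_2 = (0.25·200 + 0.65·225) / 0.6250 = 196.25 / 0.6250 = 314.000

x_2 = 314.000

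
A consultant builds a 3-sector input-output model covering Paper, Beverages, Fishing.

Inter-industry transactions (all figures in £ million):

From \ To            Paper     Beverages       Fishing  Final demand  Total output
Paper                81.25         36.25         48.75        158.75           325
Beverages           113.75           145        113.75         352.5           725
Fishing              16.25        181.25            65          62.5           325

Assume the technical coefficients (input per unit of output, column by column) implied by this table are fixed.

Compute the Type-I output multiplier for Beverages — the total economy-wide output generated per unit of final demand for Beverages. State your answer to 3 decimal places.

Technical coefficients a_ij = z_ij / X_j:
  a_PP = 81.25/325 = 0.25, a_BP = 113.75/325 = 0.35, a_FP = 16.25/325 = 0.05
  a_PB = 36.25/725 = 0.05, a_BB = 145/725 = 0.20, a_FB = 181.25/725 = 0.25
  a_PF = 48.75/325 = 0.15, a_BF = 113.75/325 = 0.35, a_FF = 65/325 = 0.20
I − A =
  [   0.75    -0.05    -0.15]
  [  -0.35     0.80    -0.35]
  [  -0.05    -0.25     0.80]
Cofactors of I−A, C_ij = (−1)^(i+j)·(minor ij) (rows/columns in the sector order above):
  C_11 = (0.80)(0.80) − (-0.35)(-0.25) = 0.5525
  C_12 = −[(-0.35)(0.80) − (-0.35)(-0.05)] = 0.2975
  C_13 = (-0.35)(-0.25) − (0.80)(-0.05) = 0.1275
  C_21 = −[(-0.05)(0.80) − (-0.15)(-0.25)] = 0.0775
  C_22 = (0.75)(0.80) − (-0.15)(-0.05) = 0.5925
  C_23 = −[(0.75)(-0.25) − (-0.05)(-0.05)] = 0.1900
  C_31 = (-0.05)(-0.35) − (-0.15)(0.80) = 0.1375
  C_32 = −[(0.75)(-0.35) − (-0.15)(-0.35)] = 0.3150
  C_33 = (0.75)(0.80) − (-0.05)(-0.35) = 0.5825
det(I−A) = Σ_j (I−A)_1j·C_1j = (0.75)(0.5525) + (-0.05)(0.2975) + (-0.15)(0.1275) = 0.380375
adj(I−A) = Cᵀ =
  [ 0.5525   0.0775   0.1375]
  [ 0.2975   0.5925   0.3150]
  [ 0.1275   0.1900   0.5825]
(I − A)⁻¹ = adj(I−A) / det(I−A) ≈
  [   1.4525     0.2037     0.3615]
  [   0.7821     1.5577     0.8281]
  [   0.3352     0.4995     1.5314]
The output multiplier for sector j is the column-j sum of the Leontief inverse (I − A)⁻¹ = adj(I−A) / det(I−A).
Column B of adj(I−A): (0.0775, 0.5925, 0.1900); det(I−A) = 0.380375.
m_B = (0.0775 + 0.5925 + 0.1900) / 0.380375 = 0.86 / 0.380375 ≈ 2.261.

m_B = 2.261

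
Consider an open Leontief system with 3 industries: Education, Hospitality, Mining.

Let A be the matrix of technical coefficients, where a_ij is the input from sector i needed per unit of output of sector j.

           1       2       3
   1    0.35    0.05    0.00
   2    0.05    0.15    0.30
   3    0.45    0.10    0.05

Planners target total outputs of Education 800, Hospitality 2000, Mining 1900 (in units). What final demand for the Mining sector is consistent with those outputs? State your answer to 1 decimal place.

I − A =
  [   0.65    -0.05     0.00]
  [  -0.05     0.85    -0.30]
  [  -0.45    -0.10     0.95]
d = (I − A) x:
  d_1 = (+0.65)·800 + (-0.05)·2000 + (+0.00)·1900 = 420.0
  d_2 = (-0.05)·800 + (+0.85)·2000 + (-0.30)·1900 = 1090.0
  d_3 = (-0.45)·800 + (-0.10)·2000 + (+0.95)·1900 = 1245.0

d_3 = 1245.0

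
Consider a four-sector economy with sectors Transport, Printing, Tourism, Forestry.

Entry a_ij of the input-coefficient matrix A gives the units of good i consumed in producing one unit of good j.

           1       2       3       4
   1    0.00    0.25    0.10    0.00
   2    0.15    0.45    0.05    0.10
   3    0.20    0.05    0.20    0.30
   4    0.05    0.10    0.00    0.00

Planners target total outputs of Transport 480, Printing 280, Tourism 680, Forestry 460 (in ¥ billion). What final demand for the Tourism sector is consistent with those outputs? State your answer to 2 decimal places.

d_3 = 296.00

I − A =
  [   1.00    -0.25    -0.10     0.00]
  [  -0.15     0.55    -0.05    -0.10]
  [  -0.20    -0.05     0.80    -0.30]
  [  -0.05    -0.10     0.00     1.00]
d = (I − A) x:
  d_1 = (+1.00)·480 + (-0.25)·280 + (-0.10)·680 + (+0.00)·460 = 342.00
  d_2 = (-0.15)·480 + (+0.55)·280 + (-0.05)·680 + (-0.10)·460 = 2.00
  d_3 = (-0.20)·480 + (-0.05)·280 + (+0.80)·680 + (-0.30)·460 = 296.00
  d_4 = (-0.05)·480 + (-0.10)·280 + (+0.00)·680 + (+1.00)·460 = 408.00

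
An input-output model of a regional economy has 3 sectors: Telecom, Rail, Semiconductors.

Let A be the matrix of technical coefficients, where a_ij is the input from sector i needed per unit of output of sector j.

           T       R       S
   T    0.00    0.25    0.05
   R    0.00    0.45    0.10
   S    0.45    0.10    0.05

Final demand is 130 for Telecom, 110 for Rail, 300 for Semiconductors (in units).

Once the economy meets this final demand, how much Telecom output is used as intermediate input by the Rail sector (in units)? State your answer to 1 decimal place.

z_TR = 70.5

I − A =
  [   1.00    -0.25    -0.05]
  [   0.00     0.55    -0.10]
  [  -0.45    -0.10     0.95]
Cofactors of I−A, C_ij = (−1)^(i+j)·(minor ij) (rows/columns in the sector order above):
  C_11 = (0.55)(0.95) − (-0.10)(-0.10) = 0.5125
  C_12 = −[(0.00)(0.95) − (-0.10)(-0.45)] = 0.0450
  C_13 = (0.00)(-0.10) − (0.55)(-0.45) = 0.2475
  C_21 = −[(-0.25)(0.95) − (-0.05)(-0.10)] = 0.2425
  C_22 = (1.00)(0.95) − (-0.05)(-0.45) = 0.9275
  C_23 = −[(1.00)(-0.10) − (-0.25)(-0.45)] = 0.2125
  C_31 = (-0.25)(-0.10) − (-0.05)(0.55) = 0.0525
  C_32 = −[(1.00)(-0.10) − (-0.05)(0.00)] = 0.1000
  C_33 = (1.00)(0.55) − (-0.25)(0.00) = 0.5500
det(I−A) = Σ_j (I−A)_1j·C_1j = (1.00)(0.5125) + (-0.25)(0.0450) + (-0.05)(0.2475) = 0.488875
adj(I−A) = Cᵀ =
  [ 0.5125   0.2425   0.0525]
  [ 0.0450   0.9275   0.1000]
  [ 0.2475   0.2125   0.5500]
(I − A)⁻¹ = adj(I−A) / det(I−A) ≈
  [   1.0483     0.4960     0.1074]
  [   0.0920     1.8972     0.2046]
  [   0.5063     0.4347     1.1250]
First solve x = (I − A)⁻¹ d = adj(I−A)·d / det(I−A); in particular x_R = (0.0450·130 + 0.9275·110 + 0.1000·300) / 0.488875 = 137.875 / 0.488875 ≈ 282.025.
Intermediate flow from T to R: z_TR = a_TR · x_R = 0.25 × 137.875 / 0.488875 = 34.46875 / 0.488875 ≈ 70.5.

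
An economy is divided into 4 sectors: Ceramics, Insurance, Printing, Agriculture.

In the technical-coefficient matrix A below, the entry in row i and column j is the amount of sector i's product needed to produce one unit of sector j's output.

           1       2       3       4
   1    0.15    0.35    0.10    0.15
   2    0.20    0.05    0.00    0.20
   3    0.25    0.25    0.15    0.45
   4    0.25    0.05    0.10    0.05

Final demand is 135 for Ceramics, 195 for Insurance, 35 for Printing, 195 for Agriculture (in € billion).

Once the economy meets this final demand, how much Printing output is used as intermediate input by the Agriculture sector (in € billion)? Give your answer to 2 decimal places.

z_34 = 177.22

I − A =
  [   0.85    -0.35    -0.10    -0.15]
  [  -0.20     0.95     0.00    -0.20]
  [  -0.25    -0.25     0.85    -0.45]
  [  -0.25    -0.05    -0.10     0.95]
Compute the cofactors C_ij = (−1)^(i+j)·(3×3 minor ij) of I−A; the adjugate is their transpose:
adj(I−A) = Cᵀ =
  [ 0.710875   0.303000   0.110500   0.228375]
  [ 0.200000   0.577500   0.044000   0.174000]
  [ 0.394500   0.336000   0.637500   0.435000]
  [ 0.239125   0.145500   0.098500   0.598125]
det(I−A) = Σ_j (I−A)_1j·C_1j = (0.85)(0.710875) + (-0.35)(0.200000) + (-0.10)(0.394500) + (-0.15)(0.239125) = 0.458925
(I − A)⁻¹ = adj(I−A) / det(I−A) ≈
  [   1.5490     0.6602     0.2408     0.4976]
  [   0.4358     1.2584     0.0959     0.3791]
  [   0.8596     0.7321     1.3891     0.9479]
  [   0.5211     0.3170     0.2146     1.3033]
First solve x = (I − A)⁻¹ d = adj(I−A)·d / det(I−A); in particular x_4 = (0.239125·135 + 0.145500·195 + 0.098500·35 + 0.598125·195) / 0.458925 = 180.73625 / 0.458925 ≈ 393.8252.
Intermediate flow from 3 to 4: z_34 = a_34 · x_4 = 0.45 × 180.73625 / 0.458925 = 81.3313125 / 0.458925 ≈ 177.22.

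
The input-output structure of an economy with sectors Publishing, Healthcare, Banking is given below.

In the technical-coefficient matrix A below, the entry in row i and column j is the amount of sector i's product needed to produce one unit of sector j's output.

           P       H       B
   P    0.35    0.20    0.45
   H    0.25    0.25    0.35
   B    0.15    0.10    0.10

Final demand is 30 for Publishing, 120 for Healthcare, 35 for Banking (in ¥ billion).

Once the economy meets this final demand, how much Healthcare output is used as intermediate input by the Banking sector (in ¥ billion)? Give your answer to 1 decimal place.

z_HB = 36.1

I − A =
  [   0.65    -0.20    -0.45]
  [  -0.25     0.75    -0.35]
  [  -0.15    -0.10     0.90]
Cofactors of I−A, C_ij = (−1)^(i+j)·(minor ij) (rows/columns in the sector order above):
  C_11 = (0.75)(0.90) − (-0.35)(-0.10) = 0.6400
  C_12 = −[(-0.25)(0.90) − (-0.35)(-0.15)] = 0.2775
  C_13 = (-0.25)(-0.10) − (0.75)(-0.15) = 0.1375
  C_21 = −[(-0.20)(0.90) − (-0.45)(-0.10)] = 0.2250
  C_22 = (0.65)(0.90) − (-0.45)(-0.15) = 0.5175
  C_23 = −[(0.65)(-0.10) − (-0.20)(-0.15)] = 0.0950
  C_31 = (-0.20)(-0.35) − (-0.45)(0.75) = 0.4075
  C_32 = −[(0.65)(-0.35) − (-0.45)(-0.25)] = 0.3400
  C_33 = (0.65)(0.75) − (-0.20)(-0.25) = 0.4375
det(I−A) = Σ_j (I−A)_1j·C_1j = (0.65)(0.6400) + (-0.20)(0.2775) + (-0.45)(0.1375) = 0.298625
adj(I−A) = Cᵀ =
  [ 0.6400   0.2250   0.4075]
  [ 0.2775   0.5175   0.3400]
  [ 0.1375   0.0950   0.4375]
(I − A)⁻¹ = adj(I−A) / det(I−A) ≈
  [   2.1432     0.7535     1.3646]
  [   0.9293     1.7329     1.1386]
  [   0.4604     0.3181     1.4650]
First solve x = (I − A)⁻¹ d = adj(I−A)·d / det(I−A); in particular x_B = (0.1375·30 + 0.0950·120 + 0.4375·35) / 0.298625 = 30.8375 / 0.298625 ≈ 103.265.
Intermediate flow from H to B: z_HB = a_HB · x_B = 0.35 × 30.8375 / 0.298625 = 10.793125 / 0.298625 ≈ 36.1.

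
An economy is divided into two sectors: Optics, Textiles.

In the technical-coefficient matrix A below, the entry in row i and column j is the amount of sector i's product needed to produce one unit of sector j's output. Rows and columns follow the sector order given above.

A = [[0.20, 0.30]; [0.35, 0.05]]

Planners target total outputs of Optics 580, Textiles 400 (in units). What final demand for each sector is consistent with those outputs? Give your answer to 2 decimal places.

I − A =
  [   0.80    -0.30]
  [  -0.35     0.95]
d = (I − A) x:
  d_1 = (+0.80)·580 + (-0.30)·400 = 344.00
  d_2 = (-0.35)·580 + (+0.95)·400 = 177.00

d_1 = 344.00, d_2 = 177.00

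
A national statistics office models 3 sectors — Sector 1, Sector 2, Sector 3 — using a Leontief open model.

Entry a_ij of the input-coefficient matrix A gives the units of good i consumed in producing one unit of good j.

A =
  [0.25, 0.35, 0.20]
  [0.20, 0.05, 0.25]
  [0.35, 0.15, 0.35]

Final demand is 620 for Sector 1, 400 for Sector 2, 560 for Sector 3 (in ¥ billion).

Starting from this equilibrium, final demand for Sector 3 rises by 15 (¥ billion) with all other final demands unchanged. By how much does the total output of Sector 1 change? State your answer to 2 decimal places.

I − A =
  [   0.75    -0.35    -0.20]
  [  -0.20     0.95    -0.25]
  [  -0.35    -0.15     0.65]
Cofactors of I−A, C_ij = (−1)^(i+j)·(minor ij) (rows/columns in the sector order above):
  C_11 = (0.95)(0.65) − (-0.25)(-0.15) = 0.5800
  C_12 = −[(-0.20)(0.65) − (-0.25)(-0.35)] = 0.2175
  C_13 = (-0.20)(-0.15) − (0.95)(-0.35) = 0.3625
  C_21 = −[(-0.35)(0.65) − (-0.20)(-0.15)] = 0.2575
  C_22 = (0.75)(0.65) − (-0.20)(-0.35) = 0.4175
  C_23 = −[(0.75)(-0.15) − (-0.35)(-0.35)] = 0.2350
  C_31 = (-0.35)(-0.25) − (-0.20)(0.95) = 0.2775
  C_32 = −[(0.75)(-0.25) − (-0.20)(-0.20)] = 0.2275
  C_33 = (0.75)(0.95) − (-0.35)(-0.20) = 0.6425
det(I−A) = Σ_j (I−A)_1j·C_1j = (0.75)(0.5800) + (-0.35)(0.2175) + (-0.20)(0.3625) = 0.286375
adj(I−A) = Cᵀ =
  [ 0.5800   0.2575   0.2775]
  [ 0.2175   0.4175   0.2275]
  [ 0.3625   0.2350   0.6425]
(I − A)⁻¹ = adj(I−A) / det(I−A) ≈
  [   2.0253     0.8992     0.9690]
  [   0.7595     1.4579     0.7944]
  [   1.2658     0.8206     2.2436]
Δx = (I − A)⁻¹ Δd with Δd having +15 in the Sector 3 component and 0 elsewhere.
So Δx_1 = L_13 · (+15), where L_13 = adj(I−A)_13 / det(I−A) = 0.2775 / 0.286375.
Δx_1 = 0.2775 × (+15) / 0.286375 = 4.1625 / 0.286375 ≈ 14.54.

Δx_1 = 14.54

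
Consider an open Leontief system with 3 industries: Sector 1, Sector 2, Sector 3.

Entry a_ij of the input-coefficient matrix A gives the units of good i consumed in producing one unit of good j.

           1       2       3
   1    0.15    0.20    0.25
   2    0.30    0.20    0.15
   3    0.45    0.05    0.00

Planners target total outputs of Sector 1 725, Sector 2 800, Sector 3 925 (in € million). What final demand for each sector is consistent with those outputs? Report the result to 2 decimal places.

I − A =
  [   0.85    -0.20    -0.25]
  [  -0.30     0.80    -0.15]
  [  -0.45    -0.05     1.00]
d = (I − A) x:
  d_1 = (+0.85)·725 + (-0.20)·800 + (-0.25)·925 = 225.00
  d_2 = (-0.30)·725 + (+0.80)·800 + (-0.15)·925 = 283.75
  d_3 = (-0.45)·725 + (-0.05)·800 + (+1.00)·925 = 558.75

d_1 = 225.00, d_2 = 283.75, d_3 = 558.75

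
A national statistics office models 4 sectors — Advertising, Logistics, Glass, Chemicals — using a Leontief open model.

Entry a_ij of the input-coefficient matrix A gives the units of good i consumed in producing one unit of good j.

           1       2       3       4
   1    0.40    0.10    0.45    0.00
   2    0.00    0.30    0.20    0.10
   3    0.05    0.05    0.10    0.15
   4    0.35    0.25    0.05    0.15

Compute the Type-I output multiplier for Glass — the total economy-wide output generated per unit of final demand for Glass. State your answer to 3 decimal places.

m_3 = 3.472

I − A =
  [   0.60    -0.10    -0.45     0.00]
  [   0.00     0.70    -0.20    -0.10]
  [  -0.05    -0.05     0.90    -0.15]
  [  -0.35    -0.25    -0.05     0.85]
Compute the cofactors C_ij = (−1)^(i+j)·(3×3 minor ij) of I−A; the adjugate is their transpose:
adj(I−A) = Cᵀ =
  [ 0.49150   0.11175   0.27400   0.06150]
  [ 0.05075   0.41175   0.12075   0.06975]
  [ 0.06700   0.05750   0.33850   0.06650]
  [ 0.22125   0.17050   0.16825   0.35525]
det(I−A) = Σ_j (I−A)_1j·C_1j = (0.60)(0.49150) + (-0.10)(0.05075) + (-0.45)(0.06700) + (0.00)(0.22125) = 0.259675
(I − A)⁻¹ = adj(I−A) / det(I−A) ≈
  [   1.8928     0.4303     1.0552     0.2368]
  [   0.1954     1.5856     0.4650     0.2686]
  [   0.2580     0.2214     1.3036     0.2561]
  [   0.8520     0.6566     0.6479     1.3681]
The output multiplier for sector j is the column-j sum of the Leontief inverse (I − A)⁻¹ = adj(I−A) / det(I−A).
Column 3 of adj(I−A): (0.27400, 0.12075, 0.33850, 0.16825); det(I−A) = 0.259675.
m_3 = (0.27400 + 0.12075 + 0.33850 + 0.16825) / 0.259675 = 0.9015 / 0.259675 ≈ 3.472.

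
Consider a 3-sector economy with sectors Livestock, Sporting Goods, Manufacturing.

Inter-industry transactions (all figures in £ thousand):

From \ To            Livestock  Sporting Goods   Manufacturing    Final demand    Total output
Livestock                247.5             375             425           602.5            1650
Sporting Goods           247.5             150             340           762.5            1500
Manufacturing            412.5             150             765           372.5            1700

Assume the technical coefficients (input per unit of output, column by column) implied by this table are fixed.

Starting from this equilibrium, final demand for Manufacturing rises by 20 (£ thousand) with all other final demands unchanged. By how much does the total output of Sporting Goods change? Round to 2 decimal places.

Technical coefficients a_ij = z_ij / X_j:
  a_11 = 247.5/1650 = 0.15, a_21 = 247.5/1650 = 0.15, a_31 = 412.5/1650 = 0.25
  a_12 = 375/1500 = 0.25, a_22 = 150/1500 = 0.10, a_32 = 150/1500 = 0.10
  a_13 = 425/1700 = 0.25, a_23 = 340/1700 = 0.20, a_33 = 765/1700 = 0.45
I − A =
  [   0.85    -0.25    -0.25]
  [  -0.15     0.90    -0.20]
  [  -0.25    -0.10     0.55]
Cofactors of I−A, C_ij = (−1)^(i+j)·(minor ij) (rows/columns in the sector order above):
  C_11 = (0.90)(0.55) − (-0.20)(-0.10) = 0.4750
  C_12 = −[(-0.15)(0.55) − (-0.20)(-0.25)] = 0.1325
  C_13 = (-0.15)(-0.10) − (0.90)(-0.25) = 0.2400
  C_21 = −[(-0.25)(0.55) − (-0.25)(-0.10)] = 0.1625
  C_22 = (0.85)(0.55) − (-0.25)(-0.25) = 0.4050
  C_23 = −[(0.85)(-0.10) − (-0.25)(-0.25)] = 0.1475
  C_31 = (-0.25)(-0.20) − (-0.25)(0.90) = 0.2750
  C_32 = −[(0.85)(-0.20) − (-0.25)(-0.15)] = 0.2075
  C_33 = (0.85)(0.90) − (-0.25)(-0.15) = 0.7275
det(I−A) = Σ_j (I−A)_1j·C_1j = (0.85)(0.4750) + (-0.25)(0.1325) + (-0.25)(0.2400) = 0.310625
adj(I−A) = Cᵀ =
  [ 0.4750   0.1625   0.2750]
  [ 0.1325   0.4050   0.2075]
  [ 0.2400   0.1475   0.7275]
(I − A)⁻¹ = adj(I−A) / det(I−A) ≈
  [   1.5292     0.5231     0.8853]
  [   0.4266     1.3038     0.6680]
  [   0.7726     0.4748     2.3421]
Δx = (I − A)⁻¹ Δd with Δd having +20 in the Manufacturing component and 0 elsewhere.
So Δx_2 = L_23 · (+20), where L_23 = adj(I−A)_23 / det(I−A) = 0.2075 / 0.310625.
Δx_2 = 0.2075 × (+20) / 0.310625 = 4.15 / 0.310625 ≈ 13.36.

Δx_2 = 13.36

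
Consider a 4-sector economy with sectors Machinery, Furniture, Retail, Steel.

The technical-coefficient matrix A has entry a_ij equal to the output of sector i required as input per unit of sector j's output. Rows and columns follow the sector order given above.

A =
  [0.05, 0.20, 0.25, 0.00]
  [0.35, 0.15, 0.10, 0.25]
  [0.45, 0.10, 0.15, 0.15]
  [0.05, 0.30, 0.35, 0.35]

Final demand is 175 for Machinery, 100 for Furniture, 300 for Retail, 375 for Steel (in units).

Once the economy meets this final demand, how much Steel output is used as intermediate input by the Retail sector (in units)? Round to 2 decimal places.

z_43 = 407.95

I − A =
  [   0.95    -0.20    -0.25     0.00]
  [  -0.35     0.85    -0.10    -0.25]
  [  -0.45    -0.10     0.85    -0.15]
  [  -0.05    -0.30    -0.35     0.65]
Compute the cofactors C_ij = (−1)^(i+j)·(3×3 minor ij) of I−A; the adjugate is their transpose:
adj(I−A) = Cᵀ =
  [ 0.341500   0.127500   0.149875   0.083625]
  [ 0.255000   0.400000   0.204875   0.201125]
  [ 0.261000   0.164500   0.405625   0.156875]
  [ 0.284500   0.283000   0.324500   0.504000]
det(I−A) = Σ_j (I−A)_1j·C_1j = (0.95)(0.341500) + (-0.20)(0.255000) + (-0.25)(0.261000) + (0.00)(0.284500) = 0.208175
(I − A)⁻¹ = adj(I−A) / det(I−A) ≈
  [   1.6404     0.6125     0.7199     0.4017]
  [   1.2249     1.9215     0.9841     0.9661]
  [   1.2538     0.7902     1.9485     0.7536]
  [   1.3666     1.3594     1.5588     2.4210]
First solve x = (I − A)⁻¹ d = adj(I−A)·d / det(I−A); in particular x_3 = (0.261000·175 + 0.164500·100 + 0.405625·300 + 0.156875·375) / 0.208175 = 242.640625 / 0.208175 ≈ 1165.5608.
Intermediate flow from 4 to 3: z_43 = a_43 · x_3 = 0.35 × 242.640625 / 0.208175 = 84.92421875 / 0.208175 ≈ 407.95.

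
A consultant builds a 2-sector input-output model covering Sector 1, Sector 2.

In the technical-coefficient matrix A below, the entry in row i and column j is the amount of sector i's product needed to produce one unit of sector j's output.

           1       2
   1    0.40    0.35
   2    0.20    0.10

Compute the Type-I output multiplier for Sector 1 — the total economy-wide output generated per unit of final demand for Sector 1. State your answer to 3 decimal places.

m_1 = 2.340

I − A =
  [   0.60    -0.35]
  [  -0.20     0.90]
det(I−A) = (0.60)(0.90) − (-0.35)(-0.20) = 0.4700
adj(I−A) = [[0.90, 0.35], [0.20, 0.60]]
(I − A)⁻¹ = adj(I−A) / det(I−A) ≈
  [   1.9149     0.7447]
  [   0.4255     1.2766]
The output multiplier for sector j is the column-j sum of the Leontief inverse (I − A)⁻¹ = adj(I−A) / det(I−A).
Column 1 of adj(I−A): (0.90, 0.20); det(I−A) = 0.4700.
m_1 = (0.90 + 0.20) / 0.4700 = 1.10 / 0.4700 ≈ 2.340.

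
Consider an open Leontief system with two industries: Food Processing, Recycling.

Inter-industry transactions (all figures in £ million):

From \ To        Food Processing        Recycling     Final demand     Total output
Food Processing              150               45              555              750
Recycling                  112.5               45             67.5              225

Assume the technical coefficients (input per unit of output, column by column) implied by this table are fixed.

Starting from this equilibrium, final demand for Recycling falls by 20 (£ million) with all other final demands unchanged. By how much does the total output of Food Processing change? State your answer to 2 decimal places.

Δx_F = -6.56

Technical coefficients a_ij = z_ij / X_j:
  a_FF = 150/750 = 0.20, a_RF = 112.5/750 = 0.15
  a_FR = 45/225 = 0.20, a_RR = 45/225 = 0.20
I − A =
  [   0.80    -0.20]
  [  -0.15     0.80]
det(I−A) = (0.80)(0.80) − (-0.20)(-0.15) = 0.6100
adj(I−A) = [[0.80, 0.20], [0.15, 0.80]]
(I − A)⁻¹ = adj(I−A) / det(I−A) ≈
  [   1.3115     0.3279]
  [   0.2459     1.3115]
Δx = (I − A)⁻¹ Δd with Δd having -20 in the Recycling component and 0 elsewhere.
So Δx_F = L_FR · (-20), where L_FR = adj(I−A)_FR / det(I−A) = 0.20 / 0.6100.
Δx_F = 0.20 × (-20) / 0.6100 = -4.00 / 0.6100 ≈ -6.56.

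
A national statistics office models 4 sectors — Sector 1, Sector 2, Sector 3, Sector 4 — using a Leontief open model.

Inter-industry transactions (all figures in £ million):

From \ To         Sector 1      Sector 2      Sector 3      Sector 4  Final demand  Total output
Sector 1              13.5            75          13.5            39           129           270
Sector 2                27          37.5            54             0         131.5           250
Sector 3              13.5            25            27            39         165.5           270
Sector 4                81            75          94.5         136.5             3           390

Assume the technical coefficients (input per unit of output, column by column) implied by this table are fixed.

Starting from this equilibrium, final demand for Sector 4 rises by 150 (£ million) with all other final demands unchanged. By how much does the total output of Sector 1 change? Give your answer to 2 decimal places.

Technical coefficients a_ij = z_ij / X_j:
  a_11 = 13.5/270 = 0.05, a_21 = 27/270 = 0.10, a_31 = 13.5/270 = 0.05, a_41 = 81/270 = 0.30
  a_12 = 75/250 = 0.30, a_22 = 37.5/250 = 0.15, a_32 = 25/250 = 0.10, a_42 = 75/250 = 0.30
  a_13 = 13.5/270 = 0.05, a_23 = 54/270 = 0.20, a_33 = 27/270 = 0.10, a_43 = 94.5/270 = 0.35
  a_14 = 39/390 = 0.10, a_24 = 0/390 = 0.00, a_34 = 39/390 = 0.10, a_44 = 136.5/390 = 0.35
I − A =
  [   0.95    -0.30    -0.05    -0.10]
  [  -0.10     0.85    -0.20     0.00]
  [  -0.05    -0.10     0.90    -0.10]
  [  -0.30    -0.30    -0.35     0.65]
Compute the cofactors C_ij = (−1)^(i+j)·(3×3 minor ij) of I−A; the adjugate is their transpose:
adj(I−A) = Cᵀ =
  [ 0.448500   0.200250   0.102375   0.084750]
  [ 0.067500   0.490625   0.124250   0.029500]
  [ 0.062625   0.107500   0.476875   0.083000]
  [ 0.271875   0.376750   0.361375   0.675125]
det(I−A) = Σ_j (I−A)_1j·C_1j = (0.95)(0.448500) + (-0.30)(0.067500) + (-0.05)(0.062625) + (-0.10)(0.271875) = 0.37550625
(I − A)⁻¹ = adj(I−A) / det(I−A) ≈
  [   1.1944     0.5333     0.2726     0.2257]
  [   0.1798     1.3066     0.3309     0.0786]
  [   0.1668     0.2863     1.2700     0.2210]
  [   0.7240     1.0033     0.9624     1.7979]
Δx = (I − A)⁻¹ Δd with Δd having +150 in the Sector 4 component and 0 elsewhere.
So Δx_1 = L_14 · (+150), where L_14 = adj(I−A)_14 / det(I−A) = 0.084750 / 0.37550625.
Δx_1 = 0.084750 × (+150) / 0.37550625 = 12.7125 / 0.37550625 ≈ 33.85.

Δx_1 = 33.85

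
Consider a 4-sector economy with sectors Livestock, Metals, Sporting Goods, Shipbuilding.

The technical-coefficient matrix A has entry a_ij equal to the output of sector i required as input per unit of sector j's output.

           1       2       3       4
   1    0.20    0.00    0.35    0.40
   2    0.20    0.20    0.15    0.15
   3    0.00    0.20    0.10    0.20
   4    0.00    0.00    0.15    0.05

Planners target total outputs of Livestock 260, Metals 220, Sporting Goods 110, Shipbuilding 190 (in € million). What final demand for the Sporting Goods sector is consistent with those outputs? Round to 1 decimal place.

d_3 = 17.0

I − A =
  [   0.80     0.00    -0.35    -0.40]
  [  -0.20     0.80    -0.15    -0.15]
  [   0.00    -0.20     0.90    -0.20]
  [   0.00     0.00    -0.15     0.95]
d = (I − A) x:
  d_1 = (+0.80)·260 + (+0.00)·220 + (-0.35)·110 + (-0.40)·190 = 93.5
  d_2 = (-0.20)·260 + (+0.80)·220 + (-0.15)·110 + (-0.15)·190 = 79.0
  d_3 = (+0.00)·260 + (-0.20)·220 + (+0.90)·110 + (-0.20)·190 = 17.0
  d_4 = (+0.00)·260 + (+0.00)·220 + (-0.15)·110 + (+0.95)·190 = 164.0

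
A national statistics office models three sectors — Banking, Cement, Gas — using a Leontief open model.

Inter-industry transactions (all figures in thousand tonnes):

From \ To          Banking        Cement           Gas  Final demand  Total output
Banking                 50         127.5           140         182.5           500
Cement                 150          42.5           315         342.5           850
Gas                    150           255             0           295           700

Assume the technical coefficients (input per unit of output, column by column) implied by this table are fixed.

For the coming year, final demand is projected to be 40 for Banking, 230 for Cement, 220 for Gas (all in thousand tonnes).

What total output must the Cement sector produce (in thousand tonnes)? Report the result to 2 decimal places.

x_C = 527.43

Technical coefficients a_ij = z_ij / X_j:
  a_BB = 50/500 = 0.10, a_CB = 150/500 = 0.30, a_GB = 150/500 = 0.30
  a_BC = 127.5/850 = 0.15, a_CC = 42.5/850 = 0.05, a_GC = 255/850 = 0.30
  a_BG = 140/700 = 0.20, a_CG = 315/700 = 0.45, a_GG = 0/700 = 0.00
I − A =
  [   0.90    -0.15    -0.20]
  [  -0.30     0.95    -0.45]
  [  -0.30    -0.30     1.00]
Cofactors of I−A, C_ij = (−1)^(i+j)·(minor ij) (rows/columns in the sector order above):
  C_11 = (0.95)(1.00) − (-0.45)(-0.30) = 0.8150
  C_12 = −[(-0.30)(1.00) − (-0.45)(-0.30)] = 0.4350
  C_13 = (-0.30)(-0.30) − (0.95)(-0.30) = 0.3750
  C_21 = −[(-0.15)(1.00) − (-0.20)(-0.30)] = 0.2100
  C_22 = (0.90)(1.00) − (-0.20)(-0.30) = 0.8400
  C_23 = −[(0.90)(-0.30) − (-0.15)(-0.30)] = 0.3150
  C_31 = (-0.15)(-0.45) − (-0.20)(0.95) = 0.2575
  C_32 = −[(0.90)(-0.45) − (-0.20)(-0.30)] = 0.4650
  C_33 = (0.90)(0.95) − (-0.15)(-0.30) = 0.8100
det(I−A) = Σ_j (I−A)_1j·C_1j = (0.90)(0.8150) + (-0.15)(0.4350) + (-0.20)(0.3750) = 0.59325
adj(I−A) = Cᵀ =
  [ 0.8150   0.2100   0.2575]
  [ 0.4350   0.8400   0.4650]
  [ 0.3750   0.3150   0.8100]
(I − A)⁻¹ = adj(I−A) / det(I−A) ≈
  [   1.3738     0.3540     0.4340]
  [   0.7332     1.4159     0.7838]
  [   0.6321     0.5310     1.3654]
x = (I − A)⁻¹ d = adj(I−A)·d / det(I−A), with det(I−A) = 0.59325:
  x_B = (0.8150·40 + 0.2100·230 + 0.2575·220) / 0.59325 = 137.55 / 0.59325 ≈ 231.86
  x_C = (0.4350·40 + 0.8400·230 + 0.4650·220) / 0.59325 = 312.90 / 0.59325 ≈ 527.43
  x_G = (0.3750·40 + 0.3150·230 + 0.8100·220) / 0.59325 = 265.65 / 0.59325 ≈ 447.79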